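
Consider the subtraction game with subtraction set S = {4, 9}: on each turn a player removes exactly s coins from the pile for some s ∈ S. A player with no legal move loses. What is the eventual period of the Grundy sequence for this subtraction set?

n :  0  1  2  3  4  5  6  7  8  9 10 11 12 13 14 15 16 17 18 19 20 21 22 23 24 25 26 27
G :  0  0  0  0  1  1  1  1  0  2  2  2  1  0  0  0  0  1  1  1  1  0  2  2  2  1  0  0
G(n+13) = G(n) holds for n = 0,…,8 (a full window of length max(S) = 9), so the sequence is purely periodic with period 13.

13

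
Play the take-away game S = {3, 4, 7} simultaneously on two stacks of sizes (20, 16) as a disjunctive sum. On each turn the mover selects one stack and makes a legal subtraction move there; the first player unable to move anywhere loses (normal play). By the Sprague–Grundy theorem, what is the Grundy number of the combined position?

All stacks use S = {3, 4, 7}:
G(0) = 0
G(1) = mex{} = 0
G(2) = mex{} = 0
G(3) = mex{0} = 1
G(4) = mex{0,0} = 1
G(5) = mex{0,0} = 1
G(6) = mex{1,0} = 2
G(7) = mex{1,1,0} = 2
G(8) = mex{1,1,0} = 2
G(9) = mex{2,1,0} = 3
G(10) = mex{2,2,1} = 0
G(11) = mex{2,2,1} = 0
G(12) = mex{3,2,1} = 0
G(13) = mex{0,3,2} = 1
G(14) = mex{0,0,2} = 1
G(15) = mex{0,0,2} = 1
G(16) = mex{1,0,3} = 2
G(17) = mex{1,1,0} = 2
G(18) = mex{1,1,0} = 2
G(19) = mex{2,1,0} = 3
G(20) = mex{2,2,1} = 0
Stack A: G(20) = 0.
Stack B: G(16) = 2.
Combined Grundy value = 0 ⊕ 2 = 2.

2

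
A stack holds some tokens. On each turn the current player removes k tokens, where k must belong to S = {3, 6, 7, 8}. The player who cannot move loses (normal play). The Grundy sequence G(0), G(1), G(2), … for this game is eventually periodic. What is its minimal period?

n :  0  1  2  3  4  5  6  7  8  9 10 11 12 13 14 15 16 17 18 19 20 21 22 23
G :  0  0  0  1  1  1  2  2  2  3  3  0  0  0  1  1  1  2  2  2  3  3  0  0
G(n+11) = G(n) holds for n = 0,…,7 (a full window of length max(S) = 8), so the sequence is purely periodic with period 11.

11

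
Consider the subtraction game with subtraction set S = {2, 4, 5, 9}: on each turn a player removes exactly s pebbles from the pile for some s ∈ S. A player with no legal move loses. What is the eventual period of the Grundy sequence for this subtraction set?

n :  0  1  2  3  4  5  6  7  8  9 10 11 12 13 14 15 16 17
G :  0  0  1  1  2  2  3  0  0  1  1  2  2  3  0  0  1  1
G(n+7) = G(n) holds for n = 0,…,8 (a full window of length max(S) = 9), so the sequence is purely periodic with period 7.

7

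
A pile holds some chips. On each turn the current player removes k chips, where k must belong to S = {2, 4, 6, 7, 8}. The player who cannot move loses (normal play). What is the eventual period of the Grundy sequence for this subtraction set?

n :  0  1  2  3  4  5  6  7  8  9 10 11 12 13 14 15 16 17 18 19 20 21
G :  0  0  1  1  2  2  3  3  4  4  0  0  1  1  2  2  3  3  4  4  0  0
G(n+10) = G(n) holds for n = 0,…,7 (a full window of length max(S) = 8), so the sequence is purely periodic with period 10.

10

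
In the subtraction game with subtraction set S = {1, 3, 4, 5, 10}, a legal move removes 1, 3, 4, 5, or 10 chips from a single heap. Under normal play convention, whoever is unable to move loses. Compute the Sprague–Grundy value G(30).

0

n :  0  1  2  3  4  5  6  7  8  9 10 11 12 13 14 15 16 17 18 19 20 21 22 23 24 25 26 27 28 29 30
G :  0  1  0  1  2  3  2  3  0  1  4  5  2  3  0  1  0  1  2  3  2  3  0  1  4  5  2  3  0  1  0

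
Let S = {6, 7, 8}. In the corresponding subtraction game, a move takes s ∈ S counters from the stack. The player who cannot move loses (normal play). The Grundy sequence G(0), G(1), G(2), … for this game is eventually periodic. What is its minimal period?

n :  0  1  2  3  4  5  6  7  8  9 10 11 12 13 14 15 16 17 18 19 20 21 22 23 24 25 26 27 28 29
G :  0  0  0  0  0  0  1  1  1  1  1  1  2  2  0  0  0  0  0  0  1  1  1  1  1  1  2  2  0  0
G(n+14) = G(n) holds for n = 0,…,7 (a full window of length max(S) = 8), so the sequence is purely periodic with period 14.

14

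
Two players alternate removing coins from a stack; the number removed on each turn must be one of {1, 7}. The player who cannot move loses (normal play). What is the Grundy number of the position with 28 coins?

0

n :  0  1  2  3  4  5  6  7  8  9 10 11 12 13 14 15 16 17 18 19 20 21 22 23 24 25 26 27 28
G :  0  1  0  1  0  1  0  1  0  1  0  1  0  1  0  1  0  1  0  1  0  1  0  1  0  1  0  1  0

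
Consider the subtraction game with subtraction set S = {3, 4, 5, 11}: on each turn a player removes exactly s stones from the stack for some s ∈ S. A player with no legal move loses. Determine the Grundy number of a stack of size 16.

0

G(0) = 0
G(1) = mex{} = 0
G(2) = mex{} = 0
G(3) = mex{0} = 1
G(4) = mex{0,0} = 1
G(5) = mex{0,0,0} = 1
G(6) = mex{1,0,0} = 2
G(7) = mex{1,1,0} = 2
G(8) = mex{1,1,1} = 0
G(9) = mex{2,1,1} = 0
G(10) = mex{2,2,1} = 0
G(11) = mex{0,2,2,0} = 1
G(12) = mex{0,0,2,0} = 1
G(13) = mex{0,0,0,0} = 1
G(14) = mex{1,0,0,1} = 2
G(15) = mex{1,1,0,1} = 2
G(16) = mex{1,1,1,1} = 0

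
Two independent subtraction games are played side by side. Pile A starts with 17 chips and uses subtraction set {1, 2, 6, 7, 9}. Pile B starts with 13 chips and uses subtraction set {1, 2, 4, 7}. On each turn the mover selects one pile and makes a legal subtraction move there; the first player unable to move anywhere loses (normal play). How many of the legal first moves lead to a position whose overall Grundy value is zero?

0

Pile A, S = {1, 2, 6, 7, 9}:
n :  0  1  2  3  4  5  6  7  8  9 10 11 12 13 14 15 16 17
G :  0  1  2  0  1  2  3  4  0  1  2  0  1  2  3  4  0  1
G_A(17) = 1.
Pile B, S = {1, 2, 4, 7}:
G(0) = 0
G(1) = mex{0} = 1
G(2) = mex{1,0} = 2
G(3) = mex{2,1} = 0
G(4) = mex{0,2,0} = 1
G(5) = mex{1,0,1} = 2
G(6) = mex{2,1,2} = 0
G(7) = mex{0,2,0,0} = 1
G(8) = mex{1,0,1,1} = 2
G(9) = mex{2,1,2,2} = 0
G(10) = mex{0,2,0,0} = 1
G(11) = mex{1,0,1,1} = 2
G(12) = mex{2,1,2,2} = 0
G(13) = mex{0,2,0,0} = 1
G_B(13) = 1.
Combined Grundy value = 1 ⊕ 1 = 0.
A winning move leaves total XOR = 0, i.e. changes one component's Grundy value g to g ⊕ X where X is the current total.
Pile A: target g' = 1⊕0 = 1, but every legal move changes the Grundy value (mex property), so 0 moves.
Pile B: target g' = 1⊕0 = 1, but every legal move changes the Grundy value (mex property), so 0 moves.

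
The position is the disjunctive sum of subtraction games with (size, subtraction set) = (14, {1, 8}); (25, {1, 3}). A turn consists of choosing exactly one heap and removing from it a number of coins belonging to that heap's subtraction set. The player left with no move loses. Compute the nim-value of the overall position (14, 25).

Heap A, S = {1, 8}:
n :  0  1  2  3  4  5  6  7  8  9 10 11 12 13 14
G :  0  1  0  1  0  1  0  1  2  0  1  0  1  0  1
G_A(14) = 1.
Heap B, S = {1, 3}:
n :  0  1  2  3  4  5  6  7  8  9 10 11 12 13 14 15 16 17 18 19 20 21 22 23 24 25
G :  0  1  0  1  0  1  0  1  0  1  0  1  0  1  0  1  0  1  0  1  0  1  0  1  0  1
G_B(25) = 1.
Combined Grundy value = 1 ⊕ 1 = 0.

0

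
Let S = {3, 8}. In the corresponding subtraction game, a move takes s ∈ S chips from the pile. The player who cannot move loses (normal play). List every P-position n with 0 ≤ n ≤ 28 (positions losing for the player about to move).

0, 1, 2, 6, 7, 11, 12, 13, 17, 18, 22, 23, 24, 28

n :  0  1  2  3  4  5  6  7  8  9 10 11 12 13 14 15 16 17 18 19 20 21 22 23 24 25 26 27 28
G :  0  0  0  1  1  1  0  0  2  1  1  0  0  0  1  1  1  0  0  2  1  1  0  0  0  1  1  1  0
P-positions are exactly the n with G(n) = 0.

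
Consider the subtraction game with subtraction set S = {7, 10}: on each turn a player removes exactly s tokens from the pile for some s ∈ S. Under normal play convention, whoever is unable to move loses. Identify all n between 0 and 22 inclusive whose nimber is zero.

0, 1, 2, 3, 4, 5, 6, 17, 18, 19, 20, 21, 22

n :  0  1  2  3  4  5  6  7  8  9 10 11 12 13 14 15 16 17 18 19 20 21 22
G :  0  0  0  0  0  0  0  1  1  1  1  1  1  1  2  2  2  0  0  0  0  0  0
P-positions are exactly the n with G(n) = 0.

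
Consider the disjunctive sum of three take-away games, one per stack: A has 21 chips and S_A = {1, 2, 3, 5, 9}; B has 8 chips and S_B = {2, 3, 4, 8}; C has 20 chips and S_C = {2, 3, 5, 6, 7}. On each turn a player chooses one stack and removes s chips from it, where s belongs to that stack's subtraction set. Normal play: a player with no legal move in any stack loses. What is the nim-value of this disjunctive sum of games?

1

Stack A, S = {1, 2, 3, 5, 9}:
n :  0  1  2  3  4  5  6  7  8  9 10 11 12 13 14 15 16 17 18 19 20 21
G :  0  1  2  3  0  1  2  3  0  1  2  3  0  1  2  3  0  1  2  3  0  1
G_A(21) = 1.
Stack B, S = {2, 3, 4, 8}:
n : 0 1 2 3 4 5 6 7 8
G : 0 0 1 1 2 2 0 0 1
G_B(8) = 1.
Stack C, S = {2, 3, 5, 6, 7}:
G(0) = 0
G(1) = mex{} = 0
G(2) = mex{0} = 1
G(3) = mex{0,0} = 1
G(4) = mex{1,0} = 2
G(5) = mex{1,1,0} = 2
G(6) = mex{2,1,0,0} = 3
G(7) = mex{2,2,1,0,0} = 3
G(8) = mex{3,2,1,1,0} = 4
G(9) = mex{3,3,2,1,1} = 0
G(10) = mex{4,3,2,2,1} = 0
G(11) = mex{0,4,3,2,2} = 1
G(12) = mex{0,0,3,3,2} = 1
G(13) = mex{1,0,4,3,3} = 2
G(14) = mex{1,1,0,4,3} = 2
G(15) = mex{2,1,0,0,4} = 3
G(16) = mex{2,2,1,0,0} = 3
G(17) = mex{3,2,1,1,0} = 4
G(18) = mex{3,3,2,1,1} = 0
G(19) = mex{4,3,2,2,1} = 0
G(20) = mex{0,4,3,2,2} = 1
G_C(20) = 1.
Combined Grundy value = 1 ⊕ 1 ⊕ 1 = 1.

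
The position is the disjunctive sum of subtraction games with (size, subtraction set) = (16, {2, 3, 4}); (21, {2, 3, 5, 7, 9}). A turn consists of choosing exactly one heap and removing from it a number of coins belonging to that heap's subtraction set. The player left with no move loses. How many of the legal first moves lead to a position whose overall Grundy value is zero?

1

Heap A, S = {2, 3, 4}:
G(0) = 0
G(1) = mex{} = 0
G(2) = mex{0} = 1
G(3) = mex{0,0} = 1
G(4) = mex{1,0,0} = 2
G(5) = mex{1,1,0} = 2
G(6) = mex{2,1,1} = 0
G(7) = mex{2,2,1} = 0
G(8) = mex{0,2,2} = 1
G(9) = mex{0,0,2} = 1
G(10) = mex{1,0,0} = 2
G(11) = mex{1,1,0} = 2
G(12) = mex{2,1,1} = 0
G(13) = mex{2,2,1} = 0
G(14) = mex{0,2,2} = 1
G(15) = mex{0,0,2} = 1
G(16) = mex{1,0,0} = 2
G_A(16) = 2.
Heap B, S = {2, 3, 5, 7, 9}:
G(0) = 0
G(1) = mex{} = 0
G(2) = mex{0} = 1
G(3) = mex{0,0} = 1
G(4) = mex{1,0} = 2
G(5) = mex{1,1,0} = 2
G(6) = mex{2,1,0} = 3
G(7) = mex{2,2,1,0} = 3
G(8) = mex{3,2,1,0} = 4
G(9) = mex{3,3,2,1,0} = 4
G(10) = mex{4,3,2,1,0} = 5
G(11) = mex{4,4,3,2,1} = 0
G(12) = mex{5,4,3,2,1} = 0
G(13) = mex{0,5,4,3,2} = 1
G(14) = mex{0,0,4,3,2} = 1
G(15) = mex{1,0,5,4,3} = 2
G(16) = mex{1,1,0,4,3} = 2
G(17) = mex{2,1,0,5,4} = 3
G(18) = mex{2,2,1,0,4} = 3
G(19) = mex{3,2,1,0,5} = 4
G(20) = mex{3,3,2,1,0} = 4
G(21) = mex{4,3,2,1,0} = 5
G_B(21) = 5.
Combined Grundy value = 2 ⊕ 5 = 7.
A winning move leaves total XOR = 0, i.e. changes one component's Grundy value g to g ⊕ X where X is the current total.
Heap A: need g' = 2⊕7 = 5. Options: 16−2→G=1, 16−3→G=0, 16−4→G=0. Hits: 0.
Heap B: need g' = 5⊕7 = 2. Options: 21−2→G=4, 21−3→G=3, 21−5→G=2, 21−7→G=1, 21−9→G=0. Hits: 1.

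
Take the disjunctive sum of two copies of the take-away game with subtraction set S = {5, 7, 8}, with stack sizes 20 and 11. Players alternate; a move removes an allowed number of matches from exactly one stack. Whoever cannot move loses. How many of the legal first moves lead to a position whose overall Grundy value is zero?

All stacks use S = {5, 7, 8}:
G(0) = 0
G(1) = mex{} = 0
G(2) = mex{} = 0
G(3) = mex{} = 0
G(4) = mex{} = 0
G(5) = mex{0} = 1
G(6) = mex{0} = 1
G(7) = mex{0,0} = 1
G(8) = mex{0,0,0} = 1
G(9) = mex{0,0,0} = 1
G(10) = mex{1,0,0} = 2
G(11) = mex{1,0,0} = 2
G(12) = mex{1,1,0} = 2
G(13) = mex{1,1,1} = 0
G(14) = mex{1,1,1} = 0
G(15) = mex{2,1,1} = 0
G(16) = mex{2,1,1} = 0
G(17) = mex{2,2,1} = 0
G(18) = mex{0,2,2} = 1
G(19) = mex{0,2,2} = 1
G(20) = mex{0,0,2} = 1
Stack A: G(20) = 1.
Stack B: G(11) = 2.
Combined Grundy value = 1 ⊕ 2 = 3.
A winning move leaves total XOR = 0, i.e. changes one component's Grundy value g to g ⊕ X where X is the current total.
Stack A: need g' = 1⊕3 = 2. Options: 20−5→G=0, 20−7→G=0, 20−8→G=2. Hits: 1.
Stack B: need g' = 2⊕3 = 1. Options: 11−5→G=1, 11−7→G=0, 11−8→G=0. Hits: 1.

2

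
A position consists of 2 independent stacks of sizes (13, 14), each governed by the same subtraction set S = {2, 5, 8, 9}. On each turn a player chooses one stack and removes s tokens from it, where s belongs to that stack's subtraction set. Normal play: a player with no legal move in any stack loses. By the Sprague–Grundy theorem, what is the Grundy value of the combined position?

All stacks use S = {2, 5, 8, 9}:
n :  0  1  2  3  4  5  6  7  8  9 10 11 12 13 14
G :  0  0  1  1  0  2  1  0  2  1  3  0  2  1  0
Stack A: G(13) = 1.
Stack B: G(14) = 0.
Combined Grundy value = 1 ⊕ 0 = 1.

1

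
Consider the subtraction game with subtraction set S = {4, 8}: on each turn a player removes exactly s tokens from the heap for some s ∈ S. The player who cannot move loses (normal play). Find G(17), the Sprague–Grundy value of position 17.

n :  0  1  2  3  4  5  6  7  8  9 10 11 12 13 14 15 16 17
G :  0  0  0  0  1  1  1  1  2  2  2  2  0  0  0  0  1  1

1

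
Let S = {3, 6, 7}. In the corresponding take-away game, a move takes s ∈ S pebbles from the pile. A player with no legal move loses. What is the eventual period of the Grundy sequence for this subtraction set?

10

G(0) = 0
G(1) = mex{} = 0
G(2) = mex{} = 0
G(3) = mex{0} = 1
G(4) = mex{0} = 1
G(5) = mex{0} = 1
G(6) = mex{1,0} = 2
G(7) = mex{1,0,0} = 2
G(8) = mex{1,0,0} = 2
G(9) = mex{2,1,0} = 3
G(10) = mex{2,1,1} = 0
G(11) = mex{2,1,1} = 0
G(12) = mex{3,2,1} = 0
G(13) = mex{0,2,2} = 1
G(14) = mex{0,2,2} = 1
G(15) = mex{0,3,2} = 1
G(16) = mex{1,0,3} = 2
G(17) = mex{1,0,0} = 2
G(18) = mex{1,0,0} = 2
G(19) = mex{2,1,0} = 3
G(20) = mex{2,1,1} = 0
G(21) = mex{2,1,1} = 0
G(n+10) = G(n) holds for n = 0,…,6 (a full window of length max(S) = 7), so the sequence is purely periodic with period 10.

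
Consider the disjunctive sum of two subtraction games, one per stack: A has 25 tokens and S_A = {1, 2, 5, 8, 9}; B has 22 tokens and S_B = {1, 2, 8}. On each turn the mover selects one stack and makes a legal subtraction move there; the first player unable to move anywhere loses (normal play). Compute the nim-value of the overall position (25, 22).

Stack A, S = {1, 2, 5, 8, 9}:
G(0) = 0
G(1) = mex{0} = 1
G(2) = mex{1,0} = 2
G(3) = mex{2,1} = 0
G(4) = mex{0,2} = 1
G(5) = mex{1,0,0} = 2
G(6) = mex{2,1,1} = 0
G(7) = mex{0,2,2} = 1
G(8) = mex{1,0,0,0} = 2
G(9) = mex{2,1,1,1,0} = 3
G(10) = mex{3,2,2,2,1} = 0
G(11) = mex{0,3,0,0,2} = 1
G(12) = mex{1,0,1,1,0} = 2
G(13) = mex{2,1,2,2,1} = 0
G(14) = mex{0,2,3,0,2} = 1
G(15) = mex{1,0,0,1,0} = 2
G(16) = mex{2,1,1,2,1} = 0
G(17) = mex{0,2,2,3,2} = 1
G(18) = mex{1,0,0,0,3} = 2
G(19) = mex{2,1,1,1,0} = 3
G(20) = mex{3,2,2,2,1} = 0
G(21) = mex{0,3,0,0,2} = 1
G(22) = mex{1,0,1,1,0} = 2
G(23) = mex{2,1,2,2,1} = 0
G(24) = mex{0,2,3,0,2} = 1
G(25) = mex{1,0,0,1,0} = 2
G_A(25) = 2.
Stack B, S = {1, 2, 8}:
n :  0  1  2  3  4  5  6  7  8  9 10 11 12 13 14 15 16 17 18 19 20 21 22
G :  0  1  2  0  1  2  0  1  2  0  1  2  0  1  2  0  1  2  0  1  2  0  1
G_B(22) = 1.
Combined Grundy value = 2 ⊕ 1 = 3.

3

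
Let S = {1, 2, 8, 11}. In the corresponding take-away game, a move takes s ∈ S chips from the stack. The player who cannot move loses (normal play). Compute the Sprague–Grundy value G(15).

0

n :  0  1  2  3  4  5  6  7  8  9 10 11 12 13 14 15
G :  0  1  2  0  1  2  0  1  2  0  1  2  0  1  2  0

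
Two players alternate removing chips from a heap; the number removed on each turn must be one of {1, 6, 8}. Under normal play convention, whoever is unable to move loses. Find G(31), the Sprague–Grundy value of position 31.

G(0) = 0
G(1) = mex{0} = 1
G(2) = mex{1} = 0
G(3) = mex{0} = 1
G(4) = mex{1} = 0
G(5) = mex{0} = 1
G(6) = mex{1,0} = 2
G(7) = mex{2,1} = 0
G(8) = mex{0,0,0} = 1
G(9) = mex{1,1,1} = 0
G(10) = mex{0,0,0} = 1
G(11) = mex{1,1,1} = 0
G(12) = mex{0,2,0} = 1
G(13) = mex{1,0,1} = 2
G(14) = mex{2,1,2} = 0
G(15) = mex{0,0,0} = 1
G(16) = mex{1,1,1} = 0
G(17) = mex{0,0,0} = 1
G(18) = mex{1,1,1} = 0
G(19) = mex{0,2,0} = 1
G(20) = mex{1,0,1} = 2
G(21) = mex{2,1,2} = 0
G(22) = mex{0,0,0} = 1
G(23) = mex{1,1,1} = 0
G(24) = mex{0,0,0} = 1
G(25) = mex{1,1,1} = 0
G(26) = mex{0,2,0} = 1
G(27) = mex{1,0,1} = 2
G(28) = mex{2,1,2} = 0
G(29) = mex{0,0,0} = 1
G(30) = mex{1,1,1} = 0
G(31) = mex{0,0,0} = 1

1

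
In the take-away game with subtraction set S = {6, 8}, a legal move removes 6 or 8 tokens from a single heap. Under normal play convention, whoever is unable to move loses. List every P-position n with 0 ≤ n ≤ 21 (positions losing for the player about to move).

G(0) = 0
G(1) = mex{} = 0
G(2) = mex{} = 0
G(3) = mex{} = 0
G(4) = mex{} = 0
G(5) = mex{} = 0
G(6) = mex{0} = 1
G(7) = mex{0} = 1
G(8) = mex{0,0} = 1
G(9) = mex{0,0} = 1
G(10) = mex{0,0} = 1
G(11) = mex{0,0} = 1
G(12) = mex{1,0} = 2
G(13) = mex{1,0} = 2
G(14) = mex{1,1} = 0
G(15) = mex{1,1} = 0
G(16) = mex{1,1} = 0
G(17) = mex{1,1} = 0
G(18) = mex{2,1} = 0
G(19) = mex{2,1} = 0
G(20) = mex{0,2} = 1
G(21) = mex{0,2} = 1
P-positions are exactly the n with G(n) = 0.

0, 1, 2, 3, 4, 5, 14, 15, 16, 17, 18, 19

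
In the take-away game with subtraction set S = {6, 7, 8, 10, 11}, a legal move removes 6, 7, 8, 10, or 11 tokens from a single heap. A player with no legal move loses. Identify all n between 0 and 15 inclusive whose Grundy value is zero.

n :  0  1  2  3  4  5  6  7  8  9 10 11 12 13 14 15
G :  0  0  0  0  0  0  1  1  1  1  1  1  2  2  2  2
P-positions are exactly the n with G(n) = 0.

0, 1, 2, 3, 4, 5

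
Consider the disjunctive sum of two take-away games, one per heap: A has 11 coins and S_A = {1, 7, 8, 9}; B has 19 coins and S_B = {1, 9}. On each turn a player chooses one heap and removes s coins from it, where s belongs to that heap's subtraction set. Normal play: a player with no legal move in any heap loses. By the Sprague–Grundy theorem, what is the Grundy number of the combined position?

2

Heap A, S = {1, 7, 8, 9}:
n :  0  1  2  3  4  5  6  7  8  9 10 11
G :  0  1  0  1  0  1  0  1  2  3  2  3
G_A(11) = 3.
Heap B, S = {1, 9}:
n :  0  1  2  3  4  5  6  7  8  9 10 11 12 13 14 15 16 17 18 19
G :  0  1  0  1  0  1  0  1  0  1  0  1  0  1  0  1  0  1  0  1
G_B(19) = 1.
Combined Grundy value = 3 ⊕ 1 = 2.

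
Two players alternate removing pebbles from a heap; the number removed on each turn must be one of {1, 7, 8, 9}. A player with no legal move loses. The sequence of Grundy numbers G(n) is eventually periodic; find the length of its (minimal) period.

G(0) = 0
G(1) = mex{0} = 1
G(2) = mex{1} = 0
G(3) = mex{0} = 1
G(4) = mex{1} = 0
G(5) = mex{0} = 1
G(6) = mex{1} = 0
G(7) = mex{0,0} = 1
G(8) = mex{1,1,0} = 2
G(9) = mex{2,0,1,0} = 3
G(10) = mex{3,1,0,1} = 2
G(11) = mex{2,0,1,0} = 3
G(12) = mex{3,1,0,1} = 2
G(13) = mex{2,0,1,0} = 3
G(14) = mex{3,1,0,1} = 2
G(15) = mex{2,2,1,0} = 3
G(16) = mex{3,3,2,1} = 0
G(17) = mex{0,2,3,2} = 1
G(18) = mex{1,3,2,3} = 0
G(19) = mex{0,2,3,2} = 1
G(20) = mex{1,3,2,3} = 0
G(21) = mex{0,2,3,2} = 1
G(22) = mex{1,3,2,3} = 0
G(23) = mex{0,0,3,2} = 1
G(24) = mex{1,1,0,3} = 2
G(25) = mex{2,0,1,0} = 3
G(26) = mex{3,1,0,1} = 2
G(27) = mex{2,0,1,0} = 3
G(28) = mex{3,1,0,1} = 2
G(29) = mex{2,0,1,0} = 3
G(30) = mex{3,1,0,1} = 2
G(31) = mex{2,2,1,0} = 3
G(32) = mex{3,3,2,1} = 0
G(33) = mex{0,2,3,2} = 1
G(n+16) = G(n) holds for n = 0,…,8 (a full window of length max(S) = 9), so the sequence is purely periodic with period 16.

16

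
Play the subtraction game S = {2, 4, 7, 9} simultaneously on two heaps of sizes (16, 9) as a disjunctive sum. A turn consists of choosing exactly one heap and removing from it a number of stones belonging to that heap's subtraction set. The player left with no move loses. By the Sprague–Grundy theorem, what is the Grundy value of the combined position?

6

All heaps use S = {2, 4, 7, 9}:
n :  0  1  2  3  4  5  6  7  8  9 10 11 12 13 14 15 16
G :  0  0  1  1  2  2  0  3  1  4  2  0  0  1  1  2  2
Heap A: G(16) = 2.
Heap B: G(9) = 4.
Combined Grundy value = 2 ⊕ 4 = 6.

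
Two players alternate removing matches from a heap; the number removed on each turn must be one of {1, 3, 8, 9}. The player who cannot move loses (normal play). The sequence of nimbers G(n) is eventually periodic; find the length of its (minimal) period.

16

n :  0  1  2  3  4  5  6  7  8  9 10 11 12 13 14 15 16 17 18 19 20 21 22 23 24 25 26 27 28 29 30 31 32 33
G :  0  1  0  1  0  1  0  1  2  3  2  3  2  3  2  3  0  1  0  1  0  1  0  1  2  3  2  3  2  3  2  3  0  1
G(n+16) = G(n) holds for n = 0,…,8 (a full window of length max(S) = 9), so the sequence is purely periodic with period 16.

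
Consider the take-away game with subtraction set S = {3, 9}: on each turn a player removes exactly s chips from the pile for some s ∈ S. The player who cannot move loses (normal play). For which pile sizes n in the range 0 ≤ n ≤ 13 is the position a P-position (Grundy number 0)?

0, 1, 2, 6, 7, 8, 12, 13

G(0) = 0
G(1) = mex{} = 0
G(2) = mex{} = 0
G(3) = mex{0} = 1
G(4) = mex{0} = 1
G(5) = mex{0} = 1
G(6) = mex{1} = 0
G(7) = mex{1} = 0
G(8) = mex{1} = 0
G(9) = mex{0,0} = 1
G(10) = mex{0,0} = 1
G(11) = mex{0,0} = 1
G(12) = mex{1,1} = 0
G(13) = mex{1,1} = 0
P-positions are exactly the n with G(n) = 0.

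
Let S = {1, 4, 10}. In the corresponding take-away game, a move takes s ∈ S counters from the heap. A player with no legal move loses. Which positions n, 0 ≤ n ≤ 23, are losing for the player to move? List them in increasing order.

0, 2, 5, 7, 13, 16, 18, 21

G(0) = 0
G(1) = mex{0} = 1
G(2) = mex{1} = 0
G(3) = mex{0} = 1
G(4) = mex{1,0} = 2
G(5) = mex{2,1} = 0
G(6) = mex{0,0} = 1
G(7) = mex{1,1} = 0
G(8) = mex{0,2} = 1
G(9) = mex{1,0} = 2
G(10) = mex{2,1,0} = 3
G(11) = mex{3,0,1} = 2
G(12) = mex{2,1,0} = 3
G(13) = mex{3,2,1} = 0
G(14) = mex{0,3,2} = 1
G(15) = mex{1,2,0} = 3
G(16) = mex{3,3,1} = 0
G(17) = mex{0,0,0} = 1
G(18) = mex{1,1,1} = 0
G(19) = mex{0,3,2} = 1
G(20) = mex{1,0,3} = 2
G(21) = mex{2,1,2} = 0
G(22) = mex{0,0,3} = 1
G(23) = mex{1,1,0} = 2
P-positions are exactly the n with G(n) = 0.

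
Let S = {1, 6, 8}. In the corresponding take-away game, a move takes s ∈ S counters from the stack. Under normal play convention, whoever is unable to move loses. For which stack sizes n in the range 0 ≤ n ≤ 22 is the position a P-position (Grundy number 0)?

0, 2, 4, 7, 9, 11, 14, 16, 18, 21

G(0) = 0
G(1) = mex{0} = 1
G(2) = mex{1} = 0
G(3) = mex{0} = 1
G(4) = mex{1} = 0
G(5) = mex{0} = 1
G(6) = mex{1,0} = 2
G(7) = mex{2,1} = 0
G(8) = mex{0,0,0} = 1
G(9) = mex{1,1,1} = 0
G(10) = mex{0,0,0} = 1
G(11) = mex{1,1,1} = 0
G(12) = mex{0,2,0} = 1
G(13) = mex{1,0,1} = 2
G(14) = mex{2,1,2} = 0
G(15) = mex{0,0,0} = 1
G(16) = mex{1,1,1} = 0
G(17) = mex{0,0,0} = 1
G(18) = mex{1,1,1} = 0
G(19) = mex{0,2,0} = 1
G(20) = mex{1,0,1} = 2
G(21) = mex{2,1,2} = 0
G(22) = mex{0,0,0} = 1
P-positions are exactly the n with G(n) = 0.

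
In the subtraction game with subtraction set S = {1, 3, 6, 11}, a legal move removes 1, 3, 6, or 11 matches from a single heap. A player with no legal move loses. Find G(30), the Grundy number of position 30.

n :  0  1  2  3  4  5  6  7  8  9 10 11 12 13 14 15 16 17 18 19 20 21 22 23 24 25 26 27 28 29 30
G :  0  1  0  1  0  1  2  3  2  0  1  3  4  2  0  1  0  1  0  1  2  3  2  0  1  3  4  2  0  1  0

0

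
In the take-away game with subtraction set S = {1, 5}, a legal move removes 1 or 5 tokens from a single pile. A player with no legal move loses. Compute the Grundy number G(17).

G(0) = 0
G(1) = mex{0} = 1
G(2) = mex{1} = 0
G(3) = mex{0} = 1
G(4) = mex{1} = 0
G(5) = mex{0,0} = 1
G(6) = mex{1,1} = 0
G(7) = mex{0,0} = 1
G(8) = mex{1,1} = 0
G(9) = mex{0,0} = 1
G(10) = mex{1,1} = 0
G(11) = mex{0,0} = 1
G(12) = mex{1,1} = 0
G(13) = mex{0,0} = 1
G(14) = mex{1,1} = 0
G(15) = mex{0,0} = 1
G(16) = mex{1,1} = 0
G(17) = mex{0,0} = 1

1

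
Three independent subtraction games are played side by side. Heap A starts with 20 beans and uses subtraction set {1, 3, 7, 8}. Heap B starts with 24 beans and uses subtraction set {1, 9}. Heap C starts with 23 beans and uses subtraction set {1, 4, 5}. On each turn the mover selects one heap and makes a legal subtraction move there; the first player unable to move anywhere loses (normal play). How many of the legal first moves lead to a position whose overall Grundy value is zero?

Heap A, S = {1, 3, 7, 8}:
n :  0  1  2  3  4  5  6  7  8  9 10 11 12 13 14 15 16 17 18 19 20
G :  0  1  0  1  0  1  0  1  2  3  2  3  2  3  2  0  1  0  1  0  1
G_A(20) = 1.
Heap B, S = {1, 9}:
n :  0  1  2  3  4  5  6  7  8  9 10 11 12 13 14 15 16 17 18 19 20 21 22 23 24
G :  0  1  0  1  0  1  0  1  0  1  0  1  0  1  0  1  0  1  0  1  0  1  0  1  0
G_B(24) = 0.
Heap C, S = {1, 4, 5}:
n :  0  1  2  3  4  5  6  7  8  9 10 11 12 13 14 15 16 17 18 19 20 21 22 23
G :  0  1  0  1  2  3  2  3  0  1  0  1  2  3  2  3  0  1  0  1  2  3  2  3
G_C(23) = 3.
Combined Grundy value = 1 ⊕ 0 ⊕ 3 = 2.
A winning move leaves total XOR = 0, i.e. changes one component's Grundy value g to g ⊕ X where X is the current total.
Heap A: need g' = 1⊕2 = 3. Options: 20−1→G=0, 20−3→G=0, 20−7→G=3, 20−8→G=2. Hits: 1.
Heap B: need g' = 0⊕2 = 2. Options: 24−1→G=1, 24−9→G=1. Hits: 0.
Heap C: need g' = 3⊕2 = 1. Options: 23−1→G=2, 23−4→G=1, 23−5→G=0. Hits: 1.

2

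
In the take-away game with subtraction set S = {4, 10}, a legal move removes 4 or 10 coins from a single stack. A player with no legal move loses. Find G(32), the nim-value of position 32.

1

G(0) = 0
G(1) = mex{} = 0
G(2) = mex{} = 0
G(3) = mex{} = 0
G(4) = mex{0} = 1
G(5) = mex{0} = 1
G(6) = mex{0} = 1
G(7) = mex{0} = 1
G(8) = mex{1} = 0
G(9) = mex{1} = 0
G(10) = mex{1,0} = 2
G(11) = mex{1,0} = 2
G(12) = mex{0,0} = 1
G(13) = mex{0,0} = 1
G(14) = mex{2,1} = 0
G(15) = mex{2,1} = 0
G(16) = mex{1,1} = 0
G(17) = mex{1,1} = 0
G(18) = mex{0,0} = 1
G(19) = mex{0,0} = 1
G(20) = mex{0,2} = 1
G(21) = mex{0,2} = 1
G(22) = mex{1,1} = 0
G(23) = mex{1,1} = 0
G(24) = mex{1,0} = 2
G(25) = mex{1,0} = 2
G(26) = mex{0,0} = 1
G(27) = mex{0,0} = 1
G(28) = mex{2,1} = 0
G(29) = mex{2,1} = 0
G(30) = mex{1,1} = 0
G(31) = mex{1,1} = 0
G(32) = mex{0,0} = 1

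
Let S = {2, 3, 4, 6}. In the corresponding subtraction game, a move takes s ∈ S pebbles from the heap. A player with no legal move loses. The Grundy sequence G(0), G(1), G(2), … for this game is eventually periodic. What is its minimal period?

8

G(0) = 0
G(1) = mex{} = 0
G(2) = mex{0} = 1
G(3) = mex{0,0} = 1
G(4) = mex{1,0,0} = 2
G(5) = mex{1,1,0} = 2
G(6) = mex{2,1,1,0} = 3
G(7) = mex{2,2,1,0} = 3
G(8) = mex{3,2,2,1} = 0
G(9) = mex{3,3,2,1} = 0
G(10) = mex{0,3,3,2} = 1
G(11) = mex{0,0,3,2} = 1
G(12) = mex{1,0,0,3} = 2
G(13) = mex{1,1,0,3} = 2
G(14) = mex{2,1,1,0} = 3
G(15) = mex{2,2,1,0} = 3
G(16) = mex{3,2,2,1} = 0
G(17) = mex{3,3,2,1} = 0
G(n+8) = G(n) holds for n = 0,…,5 (a full window of length max(S) = 6), so the sequence is purely periodic with period 8.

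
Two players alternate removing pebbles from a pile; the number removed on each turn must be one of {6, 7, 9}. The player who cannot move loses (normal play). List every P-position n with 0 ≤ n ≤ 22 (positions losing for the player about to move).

0, 1, 2, 3, 4, 5, 15, 16, 17, 18, 19, 20

G(0) = 0
G(1) = mex{} = 0
G(2) = mex{} = 0
G(3) = mex{} = 0
G(4) = mex{} = 0
G(5) = mex{} = 0
G(6) = mex{0} = 1
G(7) = mex{0,0} = 1
G(8) = mex{0,0} = 1
G(9) = mex{0,0,0} = 1
G(10) = mex{0,0,0} = 1
G(11) = mex{0,0,0} = 1
G(12) = mex{1,0,0} = 2
G(13) = mex{1,1,0} = 2
G(14) = mex{1,1,0} = 2
G(15) = mex{1,1,1} = 0
G(16) = mex{1,1,1} = 0
G(17) = mex{1,1,1} = 0
G(18) = mex{2,1,1} = 0
G(19) = mex{2,2,1} = 0
G(20) = mex{2,2,1} = 0
G(21) = mex{0,2,2} = 1
G(22) = mex{0,0,2} = 1
P-positions are exactly the n with G(n) = 0.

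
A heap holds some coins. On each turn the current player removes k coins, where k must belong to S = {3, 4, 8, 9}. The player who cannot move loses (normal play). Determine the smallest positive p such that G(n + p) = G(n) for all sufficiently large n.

12

G(0) = 0
G(1) = mex{} = 0
G(2) = mex{} = 0
G(3) = mex{0} = 1
G(4) = mex{0,0} = 1
G(5) = mex{0,0} = 1
G(6) = mex{1,0} = 2
G(7) = mex{1,1} = 0
G(8) = mex{1,1,0} = 2
G(9) = mex{2,1,0,0} = 3
G(10) = mex{0,2,0,0} = 1
G(11) = mex{2,0,1,0} = 3
G(12) = mex{3,2,1,1} = 0
G(13) = mex{1,3,1,1} = 0
G(14) = mex{3,1,2,1} = 0
G(15) = mex{0,3,0,2} = 1
G(16) = mex{0,0,2,0} = 1
G(17) = mex{0,0,3,2} = 1
G(18) = mex{1,0,1,3} = 2
G(19) = mex{1,1,3,1} = 0
G(20) = mex{1,1,0,3} = 2
G(21) = mex{2,1,0,0} = 3
G(22) = mex{0,2,0,0} = 1
G(23) = mex{2,0,1,0} = 3
G(24) = mex{3,2,1,1} = 0
G(25) = mex{1,3,1,1} = 0
G(n+12) = G(n) holds for n = 0,…,8 (a full window of length max(S) = 9), so the sequence is purely periodic with period 12.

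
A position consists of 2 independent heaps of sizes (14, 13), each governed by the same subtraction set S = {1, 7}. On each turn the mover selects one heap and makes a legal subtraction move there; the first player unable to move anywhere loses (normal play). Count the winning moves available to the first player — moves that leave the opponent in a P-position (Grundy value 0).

4

All heaps use S = {1, 7}:
n :  0  1  2  3  4  5  6  7  8  9 10 11 12 13 14
G :  0  1  0  1  0  1  0  1  0  1  0  1  0  1  0
Heap A: G(14) = 0.
Heap B: G(13) = 1.
Combined Grundy value = 0 ⊕ 1 = 1.
A winning move leaves total XOR = 0, i.e. changes one component's Grundy value g to g ⊕ X where X is the current total.
Heap A: need g' = 0⊕1 = 1. Options: 14−1→G=1, 14−7→G=1. Hits: 2.
Heap B: need g' = 1⊕1 = 0. Options: 13−1→G=0, 13−7→G=0. Hits: 2.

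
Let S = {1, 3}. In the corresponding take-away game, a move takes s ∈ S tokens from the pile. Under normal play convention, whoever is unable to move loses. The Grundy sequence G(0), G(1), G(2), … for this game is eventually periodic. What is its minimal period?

2

n :  0  1  2  3  4  5  6  7  8  9 10 11 12 13 14
G :  0  1  0  1  0  1  0  1  0  1  0  1  0  1  0
G(n+2) = G(n) holds for n = 0,…,2 (a full window of length max(S) = 3), so the sequence is purely periodic with period 2.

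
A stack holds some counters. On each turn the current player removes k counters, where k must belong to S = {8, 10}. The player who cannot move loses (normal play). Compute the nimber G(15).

n :  0  1  2  3  4  5  6  7  8  9 10 11 12 13 14 15
G :  0  0  0  0  0  0  0  0  1  1  1  1  1  1  1  1

1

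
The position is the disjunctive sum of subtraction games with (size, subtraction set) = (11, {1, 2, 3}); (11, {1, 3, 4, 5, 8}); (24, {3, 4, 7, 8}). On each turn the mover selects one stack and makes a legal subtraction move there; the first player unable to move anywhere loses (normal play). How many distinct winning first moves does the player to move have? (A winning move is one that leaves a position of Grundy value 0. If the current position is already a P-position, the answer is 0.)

4

Stack A, S = {1, 2, 3}:
n :  0  1  2  3  4  5  6  7  8  9 10 11
G :  0  1  2  3  0  1  2  3  0  1  2  3
G_A(11) = 3.
Stack B, S = {1, 3, 4, 5, 8}:
G(0) = 0
G(1) = mex{0} = 1
G(2) = mex{1} = 0
G(3) = mex{0,0} = 1
G(4) = mex{1,1,0} = 2
G(5) = mex{2,0,1,0} = 3
G(6) = mex{3,1,0,1} = 2
G(7) = mex{2,2,1,0} = 3
G(8) = mex{3,3,2,1,0} = 4
G(9) = mex{4,2,3,2,1} = 0
G(10) = mex{0,3,2,3,0} = 1
G(11) = mex{1,4,3,2,1} = 0
G_B(11) = 0.
Stack C, S = {3, 4, 7, 8}:
G(0) = 0
G(1) = mex{} = 0
G(2) = mex{} = 0
G(3) = mex{0} = 1
G(4) = mex{0,0} = 1
G(5) = mex{0,0} = 1
G(6) = mex{1,0} = 2
G(7) = mex{1,1,0} = 2
G(8) = mex{1,1,0,0} = 2
G(9) = mex{2,1,0,0} = 3
G(10) = mex{2,2,1,0} = 3
G(11) = mex{2,2,1,1} = 0
G(12) = mex{3,2,1,1} = 0
G(13) = mex{3,3,2,1} = 0
G(14) = mex{0,3,2,2} = 1
G(15) = mex{0,0,2,2} = 1
G(16) = mex{0,0,3,2} = 1
G(17) = mex{1,0,3,3} = 2
G(18) = mex{1,1,0,3} = 2
G(19) = mex{1,1,0,0} = 2
G(20) = mex{2,1,0,0} = 3
G(21) = mex{2,2,1,0} = 3
G(22) = mex{2,2,1,1} = 0
G(23) = mex{3,2,1,1} = 0
G(24) = mex{3,3,2,1} = 0
G_C(24) = 0.
Combined Grundy value = 3 ⊕ 0 ⊕ 0 = 3.
A winning move leaves total XOR = 0, i.e. changes one component's Grundy value g to g ⊕ X where X is the current total.
Stack A: need g' = 3⊕3 = 0. Options: 11−1→G=2, 11−2→G=1, 11−3→G=0. Hits: 1.
Stack B: need g' = 0⊕3 = 3. Options: 11−1→G=1, 11−3→G=4, 11−4→G=3, 11−5→G=2, 11−8→G=1. Hits: 1.
Stack C: need g' = 0⊕3 = 3. Options: 24−3→G=3, 24−4→G=3, 24−7→G=2, 24−8→G=1. Hits: 2.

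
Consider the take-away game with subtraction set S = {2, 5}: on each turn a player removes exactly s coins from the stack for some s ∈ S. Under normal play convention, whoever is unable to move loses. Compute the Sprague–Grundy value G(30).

G(0) = 0
G(1) = mex{} = 0
G(2) = mex{0} = 1
G(3) = mex{0} = 1
G(4) = mex{1} = 0
G(5) = mex{1,0} = 2
G(6) = mex{0,0} = 1
G(7) = mex{2,1} = 0
G(8) = mex{1,1} = 0
G(9) = mex{0,0} = 1
G(10) = mex{0,2} = 1
G(11) = mex{1,1} = 0
G(12) = mex{1,0} = 2
G(13) = mex{0,0} = 1
G(14) = mex{2,1} = 0
G(15) = mex{1,1} = 0
G(16) = mex{0,0} = 1
G(17) = mex{0,2} = 1
G(18) = mex{1,1} = 0
G(19) = mex{1,0} = 2
G(20) = mex{0,0} = 1
G(21) = mex{2,1} = 0
G(22) = mex{1,1} = 0
G(23) = mex{0,0} = 1
G(24) = mex{0,2} = 1
G(25) = mex{1,1} = 0
G(26) = mex{1,0} = 2
G(27) = mex{0,0} = 1
G(28) = mex{2,1} = 0
G(29) = mex{1,1} = 0
G(30) = mex{0,0} = 1

1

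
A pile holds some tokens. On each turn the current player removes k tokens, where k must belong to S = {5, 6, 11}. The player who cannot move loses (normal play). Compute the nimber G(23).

1

n :  0  1  2  3  4  5  6  7  8  9 10 11 12 13 14 15 16 17 18 19 20 21 22 23
G :  0  0  0  0  0  1  1  1  1  1  2  2  2  2  2  3  0  0  0  0  0  1  1  1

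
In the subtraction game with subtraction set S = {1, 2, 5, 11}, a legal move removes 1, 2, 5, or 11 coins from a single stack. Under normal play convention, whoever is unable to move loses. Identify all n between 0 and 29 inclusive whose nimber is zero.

G(0) = 0
G(1) = mex{0} = 1
G(2) = mex{1,0} = 2
G(3) = mex{2,1} = 0
G(4) = mex{0,2} = 1
G(5) = mex{1,0,0} = 2
G(6) = mex{2,1,1} = 0
G(7) = mex{0,2,2} = 1
G(8) = mex{1,0,0} = 2
G(9) = mex{2,1,1} = 0
G(10) = mex{0,2,2} = 1
G(11) = mex{1,0,0,0} = 2
G(12) = mex{2,1,1,1} = 0
G(13) = mex{0,2,2,2} = 1
G(14) = mex{1,0,0,0} = 2
G(15) = mex{2,1,1,1} = 0
G(16) = mex{0,2,2,2} = 1
G(17) = mex{1,0,0,0} = 2
G(18) = mex{2,1,1,1} = 0
G(19) = mex{0,2,2,2} = 1
G(20) = mex{1,0,0,0} = 2
G(21) = mex{2,1,1,1} = 0
G(22) = mex{0,2,2,2} = 1
G(23) = mex{1,0,0,0} = 2
G(24) = mex{2,1,1,1} = 0
G(25) = mex{0,2,2,2} = 1
G(26) = mex{1,0,0,0} = 2
G(27) = mex{2,1,1,1} = 0
G(28) = mex{0,2,2,2} = 1
G(29) = mex{1,0,0,0} = 2
P-positions are exactly the n with G(n) = 0.

0, 3, 6, 9, 12, 15, 18, 21, 24, 27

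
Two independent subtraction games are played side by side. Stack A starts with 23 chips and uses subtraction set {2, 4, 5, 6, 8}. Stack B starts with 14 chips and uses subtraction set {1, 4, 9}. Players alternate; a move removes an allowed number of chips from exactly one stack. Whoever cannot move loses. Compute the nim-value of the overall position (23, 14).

3

Stack A, S = {2, 4, 5, 6, 8}:
n :  0  1  2  3  4  5  6  7  8  9 10 11 12 13 14 15 16 17 18 19 20 21 22 23
G :  0  0  1  1  2  2  3  3  4  4  0  0  1  1  2  2  3  3  4  4  0  0  1  1
G_A(23) = 1.
Stack B, S = {1, 4, 9}:
G(0) = 0
G(1) = mex{0} = 1
G(2) = mex{1} = 0
G(3) = mex{0} = 1
G(4) = mex{1,0} = 2
G(5) = mex{2,1} = 0
G(6) = mex{0,0} = 1
G(7) = mex{1,1} = 0
G(8) = mex{0,2} = 1
G(9) = mex{1,0,0} = 2
G(10) = mex{2,1,1} = 0
G(11) = mex{0,0,0} = 1
G(12) = mex{1,1,1} = 0
G(13) = mex{0,2,2} = 1
G(14) = mex{1,0,0} = 2
G_B(14) = 2.
Combined Grundy value = 1 ⊕ 2 = 3.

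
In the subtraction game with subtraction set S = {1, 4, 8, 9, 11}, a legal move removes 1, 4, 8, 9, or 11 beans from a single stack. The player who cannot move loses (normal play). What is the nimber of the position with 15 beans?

n :  0  1  2  3  4  5  6  7  8  9 10 11 12 13 14 15
G :  0  1  0  1  2  0  1  0  1  2  3  2  0  1  2  3

3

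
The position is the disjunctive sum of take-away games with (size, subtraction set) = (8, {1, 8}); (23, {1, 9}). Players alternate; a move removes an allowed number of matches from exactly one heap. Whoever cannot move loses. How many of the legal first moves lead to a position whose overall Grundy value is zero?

Heap A, S = {1, 8}:
G(0) = 0
G(1) = mex{0} = 1
G(2) = mex{1} = 0
G(3) = mex{0} = 1
G(4) = mex{1} = 0
G(5) = mex{0} = 1
G(6) = mex{1} = 0
G(7) = mex{0} = 1
G(8) = mex{1,0} = 2
G_A(8) = 2.
Heap B, S = {1, 9}:
G(0) = 0
G(1) = mex{0} = 1
G(2) = mex{1} = 0
G(3) = mex{0} = 1
G(4) = mex{1} = 0
G(5) = mex{0} = 1
G(6) = mex{1} = 0
G(7) = mex{0} = 1
G(8) = mex{1} = 0
G(9) = mex{0,0} = 1
G(10) = mex{1,1} = 0
G(11) = mex{0,0} = 1
G(12) = mex{1,1} = 0
G(13) = mex{0,0} = 1
G(14) = mex{1,1} = 0
G(15) = mex{0,0} = 1
G(16) = mex{1,1} = 0
G(17) = mex{0,0} = 1
G(18) = mex{1,1} = 0
G(19) = mex{0,0} = 1
G(20) = mex{1,1} = 0
G(21) = mex{0,0} = 1
G(22) = mex{1,1} = 0
G(23) = mex{0,0} = 1
G_B(23) = 1.
Combined Grundy value = 2 ⊕ 1 = 3.
A winning move leaves total XOR = 0, i.e. changes one component's Grundy value g to g ⊕ X where X is the current total.
Heap A: need g' = 2⊕3 = 1. Options: 8−1→G=1, 8−8→G=0. Hits: 1.
Heap B: need g' = 1⊕3 = 2. Options: 23−1→G=0, 23−9→G=0. Hits: 0.

1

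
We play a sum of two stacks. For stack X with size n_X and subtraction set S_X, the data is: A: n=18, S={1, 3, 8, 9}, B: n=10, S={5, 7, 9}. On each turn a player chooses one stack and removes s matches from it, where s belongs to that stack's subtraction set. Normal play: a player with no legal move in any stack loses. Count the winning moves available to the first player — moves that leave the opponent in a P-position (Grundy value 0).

Stack A, S = {1, 3, 8, 9}:
n :  0  1  2  3  4  5  6  7  8  9 10 11 12 13 14 15 16 17 18
G :  0  1  0  1  0  1  0  1  2  3  2  3  2  3  2  3  0  1  0
G_A(18) = 0.
Stack B, S = {5, 7, 9}:
n :  0  1  2  3  4  5  6  7  8  9 10
G :  0  0  0  0  0  1  1  1  1  1  2
G_B(10) = 2.
Combined Grundy value = 0 ⊕ 2 = 2.
A winning move leaves total XOR = 0, i.e. changes one component's Grundy value g to g ⊕ X where X is the current total.
Stack A: need g' = 0⊕2 = 2. Options: 18−1→G=1, 18−3→G=3, 18−8→G=2, 18−9→G=3. Hits: 1.
Stack B: need g' = 2⊕2 = 0. Options: 10−5→G=1, 10−7→G=0, 10−9→G=0. Hits: 2.

3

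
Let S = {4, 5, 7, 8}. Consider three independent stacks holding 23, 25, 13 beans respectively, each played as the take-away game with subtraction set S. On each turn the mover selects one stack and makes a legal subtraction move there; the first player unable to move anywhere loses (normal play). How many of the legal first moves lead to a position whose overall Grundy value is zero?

5

All stacks use S = {4, 5, 7, 8}:
n :  0  1  2  3  4  5  6  7  8  9 10 11 12 13 14 15 16 17 18 19 20 21 22 23 24 25
G :  0  0  0  0  1  1  1  1  2  2  2  2  0  0  0  0  1  1  1  1  2  2  2  2  0  0
Stack A: G(23) = 2.
Stack B: G(25) = 0.
Stack C: G(13) = 0.
Combined Grundy value = 2 ⊕ 0 ⊕ 0 = 2.
A winning move leaves total XOR = 0, i.e. changes one component's Grundy value g to g ⊕ X where X is the current total.
Stack A: need g' = 2⊕2 = 0. Options: 23−4→G=1, 23−5→G=1, 23−7→G=1, 23−8→G=0. Hits: 1.
Stack B: need g' = 0⊕2 = 2. Options: 25−4→G=2, 25−5→G=2, 25−7→G=1, 25−8→G=1. Hits: 2.
Stack C: need g' = 0⊕2 = 2. Options: 13−4→G=2, 13−5→G=2, 13−7→G=1, 13−8→G=1. Hits: 2.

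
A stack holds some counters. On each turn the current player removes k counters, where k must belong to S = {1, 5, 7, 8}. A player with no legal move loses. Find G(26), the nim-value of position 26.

n :  0  1  2  3  4  5  6  7  8  9 10 11 12 13 14 15 16 17 18 19 20 21 22 23 24 25 26
G :  0  1  0  1  0  1  0  1  2  3  2  3  2  3  2  0  1  0  1  0  1  0  1  2  3  2  3

3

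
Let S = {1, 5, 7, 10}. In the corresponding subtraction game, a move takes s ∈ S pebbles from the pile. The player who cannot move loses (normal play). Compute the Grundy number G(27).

2

n :  0  1  2  3  4  5  6  7  8  9 10 11 12 13 14 15 16 17 18 19 20 21 22 23 24 25 26 27
G :  0  1  0  1  0  1  0  1  0  1  2  3  2  3  2  3  2  0  1  0  1  0  1  0  1  0  1  2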